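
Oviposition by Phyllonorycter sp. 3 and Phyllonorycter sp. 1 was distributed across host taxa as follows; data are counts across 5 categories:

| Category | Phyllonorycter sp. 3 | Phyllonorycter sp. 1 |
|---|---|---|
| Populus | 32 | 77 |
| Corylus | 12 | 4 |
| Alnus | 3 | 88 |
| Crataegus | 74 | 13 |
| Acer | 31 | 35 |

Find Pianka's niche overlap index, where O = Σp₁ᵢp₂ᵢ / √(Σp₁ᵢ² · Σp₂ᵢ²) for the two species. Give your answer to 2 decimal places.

0.45

Proportions for Phyllonorycter sp. 3 (n=152): 32/152=0.2105, 12/152=0.0789, 3/152=0.0197, 74/152=0.4868, 31/152=0.2039
Proportions for Phyllonorycter sp. 1 (n=217): 77/217=0.3548, 4/217=0.0184, 88/217=0.4055, 13/217=0.0599, 35/217=0.1613
Σ p₁ᵢp₂ᵢ = 0.074685 + 0.001452 + 0.007988 + 0.029159 + 0.032889 = 0.146173
Σp_1ᵢ² = 0.2105² + 0.0789² + 0.0197² + 0.4868² + 0.2039² = 0.044310 + 0.006225 + 0.000388 + 0.236974 + 0.041575 = 0.329472
Σp_2ᵢ² = 0.3548² + 0.0184² + 0.4055² + 0.0599² + 0.1613² = 0.125883 + 0.000339 + 0.164430 + 0.003588 + 0.026018 = 0.320258
O = 0.146173 / √(0.329472 × 0.320258) = 0.146173 / 0.3248323 = 0.4500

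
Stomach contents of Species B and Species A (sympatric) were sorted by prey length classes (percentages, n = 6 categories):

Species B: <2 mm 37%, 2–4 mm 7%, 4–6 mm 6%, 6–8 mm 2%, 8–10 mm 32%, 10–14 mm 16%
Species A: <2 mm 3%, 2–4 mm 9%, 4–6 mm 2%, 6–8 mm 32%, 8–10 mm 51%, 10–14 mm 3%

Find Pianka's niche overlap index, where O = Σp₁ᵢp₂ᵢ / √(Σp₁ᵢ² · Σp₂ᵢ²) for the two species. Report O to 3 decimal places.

Convert percentages to proportions (divide by 100).
Σ p₁ᵢp₂ᵢ = 0.0111 + 0.0063 + 0.0012 + 0.0064 + 0.1632 + 0.0048 = 0.1930
Σp_1ᵢ² = 0.37² + 0.07² + 0.06² + 0.02² + 0.32² + 0.16² = 0.1369 + 0.0049 + 0.0036 + 0.0004 + 0.1024 + 0.0256 = 0.2738
Σp_2ᵢ² = 0.03² + 0.09² + 0.02² + 0.32² + 0.51² + 0.03² = 0.0009 + 0.0081 + 0.0004 + 0.1024 + 0.2601 + 0.0009 = 0.3728
O = 0.1930 / √(0.2738 × 0.3728) = 0.1930 / 0.319488 = 0.60409

0.604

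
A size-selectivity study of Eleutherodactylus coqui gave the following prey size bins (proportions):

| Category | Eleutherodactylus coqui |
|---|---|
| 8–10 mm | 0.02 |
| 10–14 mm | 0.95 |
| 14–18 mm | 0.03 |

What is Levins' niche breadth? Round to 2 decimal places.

Σpᵢ² = 0.02² + 0.95² + 0.03² = 0.0004 + 0.9025 + 0.0009 = 0.9038
B = 1 / 0.9038 = 1.1064

1.11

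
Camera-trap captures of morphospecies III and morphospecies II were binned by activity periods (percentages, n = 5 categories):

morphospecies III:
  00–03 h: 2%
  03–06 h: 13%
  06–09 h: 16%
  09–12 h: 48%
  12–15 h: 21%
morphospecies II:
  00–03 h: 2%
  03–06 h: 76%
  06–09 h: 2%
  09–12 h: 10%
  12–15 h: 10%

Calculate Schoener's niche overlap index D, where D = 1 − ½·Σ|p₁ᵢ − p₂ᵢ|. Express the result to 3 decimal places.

0.370

Convert percentages to proportions (divide by 100).
Σ|p₁ᵢ − p₂ᵢ| = 0.00 + 0.63 + 0.14 + 0.38 + 0.11 = 1.26
D = 1 − ½ × 1.26 = 1 − 0.630 = 0.37000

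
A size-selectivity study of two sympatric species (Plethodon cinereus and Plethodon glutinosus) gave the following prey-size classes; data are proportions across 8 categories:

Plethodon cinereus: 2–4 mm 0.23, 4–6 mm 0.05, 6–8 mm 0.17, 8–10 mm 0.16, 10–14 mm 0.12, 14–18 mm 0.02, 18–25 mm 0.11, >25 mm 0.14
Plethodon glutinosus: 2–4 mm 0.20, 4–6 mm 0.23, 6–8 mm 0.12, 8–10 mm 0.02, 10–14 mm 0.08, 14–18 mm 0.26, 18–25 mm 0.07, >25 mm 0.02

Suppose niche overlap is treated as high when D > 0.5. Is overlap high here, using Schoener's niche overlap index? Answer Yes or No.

Yes

Σ|p₁ᵢ − p₂ᵢ| = 0.03 + 0.18 + 0.05 + 0.14 + 0.04 + 0.24 + 0.04 + 0.12 = 0.84
D = 1 − ½ × 0.84 = 1 − 0.420 = 0.5800
D = 0.5800 > 0.5 → Yes.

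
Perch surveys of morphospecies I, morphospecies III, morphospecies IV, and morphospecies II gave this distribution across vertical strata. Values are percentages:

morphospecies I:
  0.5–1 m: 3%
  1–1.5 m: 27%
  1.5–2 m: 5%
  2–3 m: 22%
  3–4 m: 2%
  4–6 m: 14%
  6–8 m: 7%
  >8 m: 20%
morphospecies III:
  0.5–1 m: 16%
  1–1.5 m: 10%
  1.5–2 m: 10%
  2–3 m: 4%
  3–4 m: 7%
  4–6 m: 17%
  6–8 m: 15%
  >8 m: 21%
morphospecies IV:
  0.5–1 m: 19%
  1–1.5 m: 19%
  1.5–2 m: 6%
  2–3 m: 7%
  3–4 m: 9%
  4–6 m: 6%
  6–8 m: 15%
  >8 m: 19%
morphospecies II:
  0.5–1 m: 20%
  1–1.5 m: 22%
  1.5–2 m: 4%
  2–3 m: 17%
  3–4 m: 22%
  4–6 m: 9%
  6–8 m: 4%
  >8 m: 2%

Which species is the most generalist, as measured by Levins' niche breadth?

morphospecies III

Convert percentages to proportions (divide by 100).
Σp_Iᵢ² = 0.03² + 0.27² + 0.05² + 0.22² + 0.02² + 0.14² + 0.07² + 0.20² = 0.0009 + 0.0729 + 0.0025 + 0.0484 + 0.0004 + 0.0196 + 0.0049 + 0.0400 = 0.1896
B_I = 1 / 0.1896 = 5.2743
Σp_IIIᵢ² = 0.16² + 0.10² + 0.10² + 0.04² + 0.07² + 0.17² + 0.15² + 0.21² = 0.0256 + 0.0100 + 0.0100 + 0.0016 + 0.0049 + 0.0289 + 0.0225 + 0.0441 = 0.1476
B_III = 1 / 0.1476 = 6.7751
Σp_IVᵢ² = 0.19² + 0.19² + 0.06² + 0.07² + 0.09² + 0.06² + 0.15² + 0.19² = 0.0361 + 0.0361 + 0.0036 + 0.0049 + 0.0081 + 0.0036 + 0.0225 + 0.0361 = 0.1510
B_IV = 1 / 0.1510 = 6.6225
Σp_IIᵢ² = 0.20² + 0.22² + 0.04² + 0.17² + 0.22² + 0.09² + 0.04² + 0.02² = 0.0400 + 0.0484 + 0.0016 + 0.0289 + 0.0484 + 0.0081 + 0.0016 + 0.0004 = 0.1774
B_II = 1 / 0.1774 = 5.6370
Highest B → broadest niche (most generalist): morphospecies III (B = 6.78).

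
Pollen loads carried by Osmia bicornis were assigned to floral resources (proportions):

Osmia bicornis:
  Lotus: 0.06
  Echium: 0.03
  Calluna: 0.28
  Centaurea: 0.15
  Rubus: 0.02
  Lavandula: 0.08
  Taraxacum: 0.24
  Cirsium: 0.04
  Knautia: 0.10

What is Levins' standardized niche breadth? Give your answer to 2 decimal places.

0.56

Σpᵢ² = 0.06² + 0.03² + 0.28² + 0.15² + 0.02² + 0.08² + 0.24² + 0.04² + 0.10² = 0.0036 + 0.0009 + 0.0784 + 0.0225 + 0.0004 + 0.0064 + 0.0576 + 0.0016 + 0.0100 = 0.1814
B = 1 / 0.1814 = 5.5127
Bₛ = (B − 1)/(n − 1) = (5.5127 − 1)/(9 − 1) = 4.5127/8 = 0.5641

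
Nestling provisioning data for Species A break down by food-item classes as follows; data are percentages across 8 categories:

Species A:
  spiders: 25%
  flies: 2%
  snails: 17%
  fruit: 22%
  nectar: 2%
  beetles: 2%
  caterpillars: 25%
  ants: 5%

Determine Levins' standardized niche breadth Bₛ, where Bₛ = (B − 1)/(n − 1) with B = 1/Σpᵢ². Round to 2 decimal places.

Convert percentages to proportions (divide by 100).
Σpᵢ² = 0.25² + 0.02² + 0.17² + 0.22² + 0.02² + 0.02² + 0.25² + 0.05² = 0.0625 + 0.0004 + 0.0289 + 0.0484 + 0.0004 + 0.0004 + 0.0625 + 0.0025 = 0.2060
B = 1 / 0.2060 = 4.8544
Bₛ = (B − 1)/(n − 1) = (4.8544 − 1)/(8 − 1) = 3.8544/7 = 0.5506

0.55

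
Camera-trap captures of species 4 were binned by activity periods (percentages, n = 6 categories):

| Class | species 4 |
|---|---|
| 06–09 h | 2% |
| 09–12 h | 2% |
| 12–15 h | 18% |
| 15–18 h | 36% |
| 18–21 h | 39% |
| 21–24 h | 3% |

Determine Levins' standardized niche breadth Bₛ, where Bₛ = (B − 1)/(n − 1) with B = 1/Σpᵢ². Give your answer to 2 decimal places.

0.43

Convert percentages to proportions (divide by 100).
Σpᵢ² = 0.02² + 0.02² + 0.18² + 0.36² + 0.39² + 0.03² = 0.0004 + 0.0004 + 0.0324 + 0.1296 + 0.1521 + 0.0009 = 0.3158
B = 1 / 0.3158 = 3.1666
Bₛ = (B − 1)/(n − 1) = (3.1666 − 1)/(6 − 1) = 2.1666/5 = 0.4333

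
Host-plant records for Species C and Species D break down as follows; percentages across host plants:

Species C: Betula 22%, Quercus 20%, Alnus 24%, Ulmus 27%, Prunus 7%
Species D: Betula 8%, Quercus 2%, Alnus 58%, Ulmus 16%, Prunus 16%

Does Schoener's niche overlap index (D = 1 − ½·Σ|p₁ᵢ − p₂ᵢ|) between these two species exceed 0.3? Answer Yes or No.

Yes

Convert percentages to proportions (divide by 100).
Σ|p₁ᵢ − p₂ᵢ| = 0.14 + 0.18 + 0.34 + 0.11 + 0.09 = 0.86
D = 1 − ½ × 0.86 = 1 − 0.430 = 0.5700
D = 0.5700 > 0.3 → Yes.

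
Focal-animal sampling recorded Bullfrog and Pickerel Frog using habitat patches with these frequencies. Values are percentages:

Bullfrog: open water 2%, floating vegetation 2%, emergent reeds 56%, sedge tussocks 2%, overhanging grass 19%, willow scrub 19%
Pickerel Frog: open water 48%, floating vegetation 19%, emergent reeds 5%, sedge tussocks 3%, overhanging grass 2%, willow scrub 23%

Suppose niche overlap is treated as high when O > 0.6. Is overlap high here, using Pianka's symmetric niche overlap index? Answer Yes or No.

Convert percentages to proportions (divide by 100).
Σ p₁ᵢp₂ᵢ = 0.0096 + 0.0038 + 0.0280 + 0.0006 + 0.0038 + 0.0437 = 0.0895
Σp_1ᵢ² = 0.02² + 0.02² + 0.56² + 0.02² + 0.19² + 0.19² = 0.0004 + 0.0004 + 0.3136 + 0.0004 + 0.0361 + 0.0361 = 0.3870
Σp_2ᵢ² = 0.48² + 0.19² + 0.05² + 0.03² + 0.02² + 0.23² = 0.2304 + 0.0361 + 0.0025 + 0.0009 + 0.0004 + 0.0529 = 0.3232
O = 0.0895 / √(0.3870 × 0.3232) = 0.0895 / 0.35366 = 0.2531
O = 0.2531 < 0.6 → No.

No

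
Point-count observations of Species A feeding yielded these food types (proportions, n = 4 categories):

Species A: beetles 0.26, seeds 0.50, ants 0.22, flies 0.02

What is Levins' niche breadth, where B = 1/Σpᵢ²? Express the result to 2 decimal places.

Σpᵢ² = 0.26² + 0.50² + 0.22² + 0.02² = 0.0676 + 0.2500 + 0.0484 + 0.0004 = 0.3664
B = 1 / 0.3664 = 2.7293

2.73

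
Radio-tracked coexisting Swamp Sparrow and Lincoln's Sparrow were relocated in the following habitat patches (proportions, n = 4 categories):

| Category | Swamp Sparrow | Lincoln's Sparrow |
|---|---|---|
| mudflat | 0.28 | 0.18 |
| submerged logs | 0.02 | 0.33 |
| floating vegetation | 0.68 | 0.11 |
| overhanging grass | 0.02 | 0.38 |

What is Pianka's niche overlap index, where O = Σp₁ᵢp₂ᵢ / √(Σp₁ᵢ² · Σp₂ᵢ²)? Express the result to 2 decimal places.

0.35

Σ p₁ᵢp₂ᵢ = 0.0504 + 0.0066 + 0.0748 + 0.0076 = 0.1394
Σp_1ᵢ² = 0.28² + 0.02² + 0.68² + 0.02² = 0.0784 + 0.0004 + 0.4624 + 0.0004 = 0.5416
Σp_2ᵢ² = 0.18² + 0.33² + 0.11² + 0.38² = 0.0324 + 0.1089 + 0.0121 + 0.1444 = 0.2978
O = 0.1394 / √(0.5416 × 0.2978) = 0.1394 / 0.40161 = 0.3471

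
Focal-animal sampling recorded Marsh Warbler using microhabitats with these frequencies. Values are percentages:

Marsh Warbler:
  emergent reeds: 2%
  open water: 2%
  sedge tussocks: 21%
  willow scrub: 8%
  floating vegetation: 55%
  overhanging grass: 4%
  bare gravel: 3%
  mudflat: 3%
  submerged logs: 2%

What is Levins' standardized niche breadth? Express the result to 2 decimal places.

0.22

Convert percentages to proportions (divide by 100).
Σpᵢ² = 0.02² + 0.02² + 0.21² + 0.08² + 0.55² + 0.04² + 0.03² + 0.03² + 0.02² = 0.0004 + 0.0004 + 0.0441 + 0.0064 + 0.3025 + 0.0016 + 0.0009 + 0.0009 + 0.0004 = 0.3576
B = 1 / 0.3576 = 2.7964
Bₛ = (B − 1)/(n − 1) = (2.7964 − 1)/(9 − 1) = 1.7964/8 = 0.2246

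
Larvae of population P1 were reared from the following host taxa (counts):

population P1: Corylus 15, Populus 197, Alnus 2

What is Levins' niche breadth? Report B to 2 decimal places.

1.17

Proportions for population P1 (n=214): 15/214=0.0701, 197/214=0.9206, 2/214=0.0093
Σpᵢ² = 0.0701² + 0.9206² + 0.0093² = 0.004914 + 0.847504 + 0.000086 = 0.852504
B = 1 / 0.852504 = 1.1730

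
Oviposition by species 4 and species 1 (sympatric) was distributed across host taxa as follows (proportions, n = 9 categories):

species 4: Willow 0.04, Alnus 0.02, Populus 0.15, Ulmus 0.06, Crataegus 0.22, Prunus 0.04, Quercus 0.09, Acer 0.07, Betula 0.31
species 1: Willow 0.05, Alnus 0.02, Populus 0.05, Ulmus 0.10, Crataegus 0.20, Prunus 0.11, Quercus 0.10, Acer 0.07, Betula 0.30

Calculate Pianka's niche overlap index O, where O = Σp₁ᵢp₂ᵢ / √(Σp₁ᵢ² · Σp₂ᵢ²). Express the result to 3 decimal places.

Σ p₁ᵢp₂ᵢ = 0.0020 + 0.0004 + 0.0075 + 0.0060 + 0.0440 + 0.0044 + 0.0090 + 0.0049 + 0.0930 = 0.1712
Σp_1ᵢ² = 0.04² + 0.02² + 0.15² + 0.06² + 0.22² + 0.04² + 0.09² + 0.07² + 0.31² = 0.0016 + 0.0004 + 0.0225 + 0.0036 + 0.0484 + 0.0016 + 0.0081 + 0.0049 + 0.0961 = 0.1872
Σp_2ᵢ² = 0.05² + 0.02² + 0.05² + 0.10² + 0.20² + 0.11² + 0.10² + 0.07² + 0.30² = 0.0025 + 0.0004 + 0.0025 + 0.0100 + 0.0400 + 0.0121 + 0.0100 + 0.0049 + 0.0900 = 0.1724
O = 0.1712 / √(0.1872 × 0.1724) = 0.1712 / 0.179648 = 0.95297

0.953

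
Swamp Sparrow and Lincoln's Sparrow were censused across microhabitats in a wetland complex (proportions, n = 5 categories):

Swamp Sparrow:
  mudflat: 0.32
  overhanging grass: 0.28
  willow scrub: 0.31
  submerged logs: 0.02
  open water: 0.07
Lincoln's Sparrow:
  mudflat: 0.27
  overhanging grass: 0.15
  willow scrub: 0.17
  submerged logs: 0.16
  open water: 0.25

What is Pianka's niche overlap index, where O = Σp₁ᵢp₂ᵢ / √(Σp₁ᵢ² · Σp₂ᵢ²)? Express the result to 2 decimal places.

Σ p₁ᵢp₂ᵢ = 0.0864 + 0.0420 + 0.0527 + 0.0032 + 0.0175 = 0.2018
Σp_1ᵢ² = 0.32² + 0.28² + 0.31² + 0.02² + 0.07² = 0.1024 + 0.0784 + 0.0961 + 0.0004 + 0.0049 = 0.2822
Σp_2ᵢ² = 0.27² + 0.15² + 0.17² + 0.16² + 0.25² = 0.0729 + 0.0225 + 0.0289 + 0.0256 + 0.0625 = 0.2124
O = 0.2018 / √(0.2822 × 0.2124) = 0.2018 / 0.24482 = 0.8243

0.82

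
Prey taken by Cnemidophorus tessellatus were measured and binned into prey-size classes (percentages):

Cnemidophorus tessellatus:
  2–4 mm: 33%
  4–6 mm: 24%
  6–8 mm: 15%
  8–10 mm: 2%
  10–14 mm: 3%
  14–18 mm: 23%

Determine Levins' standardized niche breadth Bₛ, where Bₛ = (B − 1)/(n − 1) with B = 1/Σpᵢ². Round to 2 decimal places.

0.62

Convert percentages to proportions (divide by 100).
Σpᵢ² = 0.33² + 0.24² + 0.15² + 0.02² + 0.03² + 0.23² = 0.1089 + 0.0576 + 0.0225 + 0.0004 + 0.0009 + 0.0529 = 0.2432
B = 1 / 0.2432 = 4.1118
Bₛ = (B − 1)/(n − 1) = (4.1118 − 1)/(6 − 1) = 3.1118/5 = 0.6224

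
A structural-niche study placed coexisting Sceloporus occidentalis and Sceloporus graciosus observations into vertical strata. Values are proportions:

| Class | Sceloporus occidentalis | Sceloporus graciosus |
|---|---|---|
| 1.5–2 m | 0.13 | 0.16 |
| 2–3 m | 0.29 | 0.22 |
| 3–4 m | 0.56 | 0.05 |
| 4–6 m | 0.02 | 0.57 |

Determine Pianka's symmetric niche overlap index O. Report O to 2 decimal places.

0.30

Σ p₁ᵢp₂ᵢ = 0.0208 + 0.0638 + 0.0280 + 0.0114 = 0.1240
Σp_1ᵢ² = 0.13² + 0.29² + 0.56² + 0.02² = 0.0169 + 0.0841 + 0.3136 + 0.0004 = 0.4150
Σp_2ᵢ² = 0.16² + 0.22² + 0.05² + 0.57² = 0.0256 + 0.0484 + 0.0025 + 0.3249 = 0.4014
O = 0.1240 / √(0.4150 × 0.4014) = 0.1240 / 0.40814 = 0.3038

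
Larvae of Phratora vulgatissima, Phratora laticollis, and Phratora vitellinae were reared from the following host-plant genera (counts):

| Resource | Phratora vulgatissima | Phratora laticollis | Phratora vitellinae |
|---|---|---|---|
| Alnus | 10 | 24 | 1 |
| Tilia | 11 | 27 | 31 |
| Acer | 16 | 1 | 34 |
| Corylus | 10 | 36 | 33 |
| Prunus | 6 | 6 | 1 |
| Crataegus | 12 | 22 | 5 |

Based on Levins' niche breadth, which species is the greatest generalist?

Proportions for Phratora vulgatissima (n=65): 10/65=0.1538, 11/65=0.1692, 16/65=0.2462, 10/65=0.1538, 6/65=0.0923, 12/65=0.1846
Proportions for Phratora laticollis (n=116): 24/116=0.2069, 27/116=0.2328, 1/116=0.0086, 36/116=0.3103, 6/116=0.0517, 22/116=0.1897
Proportions for Phratora vitellinae (n=105): 1/105=0.0095, 31/105=0.2952, 34/105=0.3238, 33/105=0.3143, 1/105=0.0095, 5/105=0.0476
Σp_vulgᵢ² = 0.1538² + 0.1692² + 0.2462² + 0.1538² + 0.0923² + 0.1846² = 0.023654 + 0.028629 + 0.060614 + 0.023654 + 0.008519 + 0.034077 = 0.179147
B_vulg = 1 / 0.179147 = 5.5820
Σp_latiᵢ² = 0.2069² + 0.2328² + 0.0086² + 0.3103² + 0.0517² + 0.1897² = 0.042808 + 0.054196 + 0.000074 + 0.096286 + 0.002673 + 0.035986 = 0.232023
B_lati = 1 / 0.232023 = 4.3099
Σp_viteᵢ² = 0.0095² + 0.2952² + 0.3238² + 0.3143² + 0.0095² + 0.0476² = 0.000090 + 0.087143 + 0.104846 + 0.098784 + 0.000090 + 0.002266 = 0.293219
B_vite = 1 / 0.293219 = 3.4104
Highest B → broadest niche (most generalist): Phratora vulgatissima (B = 5.58).

Phratora vulgatissima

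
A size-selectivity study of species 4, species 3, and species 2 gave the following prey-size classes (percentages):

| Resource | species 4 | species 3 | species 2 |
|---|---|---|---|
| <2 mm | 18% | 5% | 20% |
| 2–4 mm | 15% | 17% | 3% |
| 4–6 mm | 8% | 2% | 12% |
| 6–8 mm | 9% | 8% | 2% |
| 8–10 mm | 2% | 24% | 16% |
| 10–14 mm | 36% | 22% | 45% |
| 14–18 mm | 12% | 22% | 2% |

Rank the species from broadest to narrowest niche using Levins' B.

Convert percentages to proportions (divide by 100).
Σp_4ᵢ² = 0.18² + 0.15² + 0.08² + 0.09² + 0.02² + 0.36² + 0.12² = 0.0324 + 0.0225 + 0.0064 + 0.0081 + 0.0004 + 0.1296 + 0.0144 = 0.2138
B_4 = 1 / 0.2138 = 4.6773
Σp_3ᵢ² = 0.05² + 0.17² + 0.02² + 0.08² + 0.24² + 0.22² + 0.22² = 0.0025 + 0.0289 + 0.0004 + 0.0064 + 0.0576 + 0.0484 + 0.0484 = 0.1926
B_3 = 1 / 0.1926 = 5.1921
Σp_2ᵢ² = 0.20² + 0.03² + 0.12² + 0.02² + 0.16² + 0.45² + 0.02² = 0.0400 + 0.0009 + 0.0144 + 0.0004 + 0.0256 + 0.2025 + 0.0004 = 0.2842
B_2 = 1 / 0.2842 = 3.5186
Ranking by B (broadest → narrowest): species 3 (5.19) > species 4 (4.68) > species 2 (3.52)

species 3 > species 4 > species 2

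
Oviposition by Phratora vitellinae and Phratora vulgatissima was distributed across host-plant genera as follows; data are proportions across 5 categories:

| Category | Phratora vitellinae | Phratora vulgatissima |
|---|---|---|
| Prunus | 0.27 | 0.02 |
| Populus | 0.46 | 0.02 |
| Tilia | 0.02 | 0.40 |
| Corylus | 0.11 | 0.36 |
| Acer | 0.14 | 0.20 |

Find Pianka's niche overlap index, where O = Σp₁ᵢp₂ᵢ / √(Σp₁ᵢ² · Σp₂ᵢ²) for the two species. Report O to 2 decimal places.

Σ p₁ᵢp₂ᵢ = 0.0054 + 0.0092 + 0.0080 + 0.0396 + 0.0280 = 0.0902
Σp_1ᵢ² = 0.27² + 0.46² + 0.02² + 0.11² + 0.14² = 0.0729 + 0.2116 + 0.0004 + 0.0121 + 0.0196 = 0.3166
Σp_2ᵢ² = 0.02² + 0.02² + 0.40² + 0.36² + 0.20² = 0.0004 + 0.0004 + 0.1600 + 0.1296 + 0.0400 = 0.3304
O = 0.0902 / √(0.3166 × 0.3304) = 0.0902 / 0.32343 = 0.2789

0.28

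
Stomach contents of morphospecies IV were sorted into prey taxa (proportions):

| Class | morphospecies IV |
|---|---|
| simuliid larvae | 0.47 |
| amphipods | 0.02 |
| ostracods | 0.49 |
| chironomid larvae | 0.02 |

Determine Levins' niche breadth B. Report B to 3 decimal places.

Σpᵢ² = 0.47² + 0.02² + 0.49² + 0.02² = 0.2209 + 0.0004 + 0.2401 + 0.0004 = 0.4618
B = 1 / 0.4618 = 2.16544

2.165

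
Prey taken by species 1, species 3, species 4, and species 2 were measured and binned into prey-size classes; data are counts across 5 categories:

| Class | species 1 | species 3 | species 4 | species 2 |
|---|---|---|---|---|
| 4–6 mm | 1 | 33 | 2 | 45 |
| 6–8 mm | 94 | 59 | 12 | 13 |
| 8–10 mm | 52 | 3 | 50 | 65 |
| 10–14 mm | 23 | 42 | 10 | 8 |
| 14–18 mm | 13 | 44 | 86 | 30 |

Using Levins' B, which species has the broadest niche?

species 3

Proportions for species 1 (n=183): 1/183=0.0055, 94/183=0.5137, 52/183=0.2842, 23/183=0.1257, 13/183=0.0710
Proportions for species 3 (n=181): 33/181=0.1823, 59/181=0.3260, 3/181=0.0166, 42/181=0.2320, 44/181=0.2431
Proportions for species 4 (n=160): 2/160=0.0125, 12/160=0.0750, 50/160=0.3125, 10/160=0.0625, 86/160=0.5375
Proportions for species 2 (n=161): 45/161=0.2795, 13/161=0.0807, 65/161=0.4037, 8/161=0.0497, 30/161=0.1863
Σp_1ᵢ² = 0.0055² + 0.5137² + 0.2842² + 0.1257² + 0.0710² = 0.000030 + 0.263888 + 0.080770 + 0.015800 + 0.005041 = 0.365529
B_1 = 1 / 0.365529 = 2.7358
Σp_3ᵢ² = 0.1823² + 0.3260² + 0.0166² + 0.2320² + 0.2431² = 0.033233 + 0.106276 + 0.000276 + 0.053824 + 0.059098 = 0.252707
B_3 = 1 / 0.252707 = 3.9572
Σp_4ᵢ² = 0.0125² + 0.0750² + 0.3125² + 0.0625² + 0.5375² = 0.000156 + 0.005625 + 0.097656 + 0.003906 + 0.288906 = 0.396249
B_4 = 1 / 0.396249 = 2.5237
Σp_2ᵢ² = 0.2795² + 0.0807² + 0.4037² + 0.0497² + 0.1863² = 0.078120 + 0.006512 + 0.162974 + 0.002470 + 0.034708 = 0.284784
B_2 = 1 / 0.284784 = 3.5114
Highest B → broadest niche (most generalist): species 3 (B = 3.96).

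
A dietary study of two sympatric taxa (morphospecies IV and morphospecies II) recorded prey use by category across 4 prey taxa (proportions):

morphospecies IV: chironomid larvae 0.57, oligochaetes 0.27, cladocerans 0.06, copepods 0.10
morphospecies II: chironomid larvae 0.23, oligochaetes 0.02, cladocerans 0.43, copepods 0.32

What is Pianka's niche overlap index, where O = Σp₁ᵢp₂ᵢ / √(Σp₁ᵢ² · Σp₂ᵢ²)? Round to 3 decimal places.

0.519

Σ p₁ᵢp₂ᵢ = 0.1311 + 0.0054 + 0.0258 + 0.0320 = 0.1943
Σp_1ᵢ² = 0.57² + 0.27² + 0.06² + 0.10² = 0.3249 + 0.0729 + 0.0036 + 0.0100 = 0.4114
Σp_2ᵢ² = 0.23² + 0.02² + 0.43² + 0.32² = 0.0529 + 0.0004 + 0.1849 + 0.1024 = 0.3406
O = 0.1943 / √(0.4114 × 0.3406) = 0.1943 / 0.374330 = 0.51906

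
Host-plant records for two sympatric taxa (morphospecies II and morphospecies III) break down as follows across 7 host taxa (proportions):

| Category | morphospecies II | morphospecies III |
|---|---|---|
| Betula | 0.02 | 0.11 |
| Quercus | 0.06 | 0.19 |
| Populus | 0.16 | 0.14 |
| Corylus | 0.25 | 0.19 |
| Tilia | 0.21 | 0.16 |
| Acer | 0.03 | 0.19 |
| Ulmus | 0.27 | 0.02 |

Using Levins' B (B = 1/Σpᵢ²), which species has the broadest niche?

Σp_IIᵢ² = 0.02² + 0.06² + 0.16² + 0.25² + 0.21² + 0.03² + 0.27² = 0.0004 + 0.0036 + 0.0256 + 0.0625 + 0.0441 + 0.0009 + 0.0729 = 0.2100
B_II = 1 / 0.2100 = 4.7619
Σp_IIIᵢ² = 0.11² + 0.19² + 0.14² + 0.19² + 0.16² + 0.19² + 0.02² = 0.0121 + 0.0361 + 0.0196 + 0.0361 + 0.0256 + 0.0361 + 0.0004 = 0.1660
B_III = 1 / 0.1660 = 6.0241
Highest B → broadest niche (most generalist): morphospecies III (B = 6.02).

morphospecies III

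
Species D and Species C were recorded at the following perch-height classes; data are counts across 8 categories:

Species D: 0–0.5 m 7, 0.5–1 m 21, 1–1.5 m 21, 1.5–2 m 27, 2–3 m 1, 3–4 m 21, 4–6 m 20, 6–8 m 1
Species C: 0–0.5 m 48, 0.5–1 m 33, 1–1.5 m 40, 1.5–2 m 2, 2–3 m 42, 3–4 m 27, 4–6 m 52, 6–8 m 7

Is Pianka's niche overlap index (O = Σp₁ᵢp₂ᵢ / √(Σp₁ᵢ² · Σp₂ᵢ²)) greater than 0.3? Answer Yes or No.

Proportions for Species D (n=119): 7/119=0.0588, 21/119=0.1765, 21/119=0.1765, 27/119=0.2269, 1/119=0.0084, 21/119=0.1765, 20/119=0.1681, 1/119=0.0084
Proportions for Species C (n=251): 48/251=0.1912, 33/251=0.1315, 40/251=0.1594, 2/251=0.0080, 42/251=0.1673, 27/251=0.1076, 52/251=0.2072, 7/251=0.0279
Σ p₁ᵢp₂ᵢ = 0.011243 + 0.023210 + 0.028134 + 0.001815 + 0.001405 + 0.018991 + 0.034830 + 0.000234 = 0.119862
Σp_1ᵢ² = 0.0588² + 0.1765² + 0.1765² + 0.2269² + 0.0084² + 0.1765² + 0.1681² + 0.0084² = 0.003457 + 0.031152 + 0.031152 + 0.051484 + 0.000071 + 0.031152 + 0.028258 + 0.000071 = 0.176797
Σp_2ᵢ² = 0.1912² + 0.1315² + 0.1594² + 0.0080² + 0.1673² + 0.1076² + 0.2072² + 0.0279² = 0.036557 + 0.017292 + 0.025408 + 0.000064 + 0.027989 + 0.011578 + 0.042932 + 0.000778 = 0.162598
O = 0.119862 / √(0.176797 × 0.162598) = 0.119862 / 0.1695489 = 0.7069
O = 0.7069 > 0.3 → Yes.

Yes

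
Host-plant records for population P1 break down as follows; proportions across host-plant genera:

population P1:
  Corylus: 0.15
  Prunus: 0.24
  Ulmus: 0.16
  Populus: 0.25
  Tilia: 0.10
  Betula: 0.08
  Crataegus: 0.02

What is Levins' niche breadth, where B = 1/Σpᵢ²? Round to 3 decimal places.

5.405

Σpᵢ² = 0.15² + 0.24² + 0.16² + 0.25² + 0.10² + 0.08² + 0.02² = 0.0225 + 0.0576 + 0.0256 + 0.0625 + 0.0100 + 0.0064 + 0.0004 = 0.1850
B = 1 / 0.1850 = 5.40541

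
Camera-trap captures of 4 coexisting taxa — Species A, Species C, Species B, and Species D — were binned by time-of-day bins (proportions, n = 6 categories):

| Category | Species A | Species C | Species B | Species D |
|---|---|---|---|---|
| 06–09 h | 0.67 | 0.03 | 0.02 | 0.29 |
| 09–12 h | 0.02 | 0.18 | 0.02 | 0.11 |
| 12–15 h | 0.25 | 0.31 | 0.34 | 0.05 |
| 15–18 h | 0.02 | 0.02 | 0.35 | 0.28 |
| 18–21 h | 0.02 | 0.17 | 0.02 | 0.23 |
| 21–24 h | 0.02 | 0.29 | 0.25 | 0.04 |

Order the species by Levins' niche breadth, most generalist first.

Σp_Aᵢ² = 0.67² + 0.02² + 0.25² + 0.02² + 0.02² + 0.02² = 0.4489 + 0.0004 + 0.0625 + 0.0004 + 0.0004 + 0.0004 = 0.5130
B_A = 1 / 0.5130 = 1.9493
Σp_Cᵢ² = 0.03² + 0.18² + 0.31² + 0.02² + 0.17² + 0.29² = 0.0009 + 0.0324 + 0.0961 + 0.0004 + 0.0289 + 0.0841 = 0.2428
B_C = 1 / 0.2428 = 4.1186
Σp_Bᵢ² = 0.02² + 0.02² + 0.34² + 0.35² + 0.02² + 0.25² = 0.0004 + 0.0004 + 0.1156 + 0.1225 + 0.0004 + 0.0625 = 0.3018
B_B = 1 / 0.3018 = 3.3135
Σp_Dᵢ² = 0.29² + 0.11² + 0.05² + 0.28² + 0.23² + 0.04² = 0.0841 + 0.0121 + 0.0025 + 0.0784 + 0.0529 + 0.0016 = 0.2316
B_D = 1 / 0.2316 = 4.3178
Ranking by B (broadest → narrowest): Species D (4.32) > Species C (4.12) > Species B (3.31) > Species A (1.95)

Species D > Species C > Species B > Species A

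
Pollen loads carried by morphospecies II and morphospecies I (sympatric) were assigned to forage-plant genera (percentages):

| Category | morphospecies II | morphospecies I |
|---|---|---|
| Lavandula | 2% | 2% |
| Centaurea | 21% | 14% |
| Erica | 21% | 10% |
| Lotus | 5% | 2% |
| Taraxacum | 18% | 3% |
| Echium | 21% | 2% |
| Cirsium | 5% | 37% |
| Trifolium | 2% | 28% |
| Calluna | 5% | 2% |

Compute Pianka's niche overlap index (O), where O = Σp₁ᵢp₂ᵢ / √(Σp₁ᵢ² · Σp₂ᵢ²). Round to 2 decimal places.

Convert percentages to proportions (divide by 100).
Σ p₁ᵢp₂ᵢ = 0.0004 + 0.0294 + 0.0210 + 0.0010 + 0.0054 + 0.0042 + 0.0185 + 0.0056 + 0.0010 = 0.0865
Σp_1ᵢ² = 0.02² + 0.21² + 0.21² + 0.05² + 0.18² + 0.21² + 0.05² + 0.02² + 0.05² = 0.0004 + 0.0441 + 0.0441 + 0.0025 + 0.0324 + 0.0441 + 0.0025 + 0.0004 + 0.0025 = 0.1730
Σp_2ᵢ² = 0.02² + 0.14² + 0.10² + 0.02² + 0.03² + 0.02² + 0.37² + 0.28² + 0.02² = 0.0004 + 0.0196 + 0.0100 + 0.0004 + 0.0009 + 0.0004 + 0.1369 + 0.0784 + 0.0004 = 0.2474
O = 0.0865 / √(0.1730 × 0.2474) = 0.0865 / 0.20688 = 0.4181

0.42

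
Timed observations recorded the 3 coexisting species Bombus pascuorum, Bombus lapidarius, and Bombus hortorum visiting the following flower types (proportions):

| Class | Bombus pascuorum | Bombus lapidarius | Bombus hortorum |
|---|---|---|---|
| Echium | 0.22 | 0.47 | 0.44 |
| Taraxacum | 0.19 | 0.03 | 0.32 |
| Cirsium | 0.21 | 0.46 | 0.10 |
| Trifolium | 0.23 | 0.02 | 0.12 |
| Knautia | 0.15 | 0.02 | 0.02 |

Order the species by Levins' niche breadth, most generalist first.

Σp_pascᵢ² = 0.22² + 0.19² + 0.21² + 0.23² + 0.15² = 0.0484 + 0.0361 + 0.0441 + 0.0529 + 0.0225 = 0.2040
B_pasc = 1 / 0.2040 = 4.9020
Σp_lapiᵢ² = 0.47² + 0.03² + 0.46² + 0.02² + 0.02² = 0.2209 + 0.0009 + 0.2116 + 0.0004 + 0.0004 = 0.4342
B_lapi = 1 / 0.4342 = 2.3031
Σp_hortᵢ² = 0.44² + 0.32² + 0.10² + 0.12² + 0.02² = 0.1936 + 0.1024 + 0.0100 + 0.0144 + 0.0004 = 0.3208
B_hort = 1 / 0.3208 = 3.1172
Ranking by B (broadest → narrowest): Bombus pascuorum (4.90) > Bombus hortorum (3.12) > Bombus lapidarius (2.30)

Bombus pascuorum > Bombus hortorum > Bombus lapidarius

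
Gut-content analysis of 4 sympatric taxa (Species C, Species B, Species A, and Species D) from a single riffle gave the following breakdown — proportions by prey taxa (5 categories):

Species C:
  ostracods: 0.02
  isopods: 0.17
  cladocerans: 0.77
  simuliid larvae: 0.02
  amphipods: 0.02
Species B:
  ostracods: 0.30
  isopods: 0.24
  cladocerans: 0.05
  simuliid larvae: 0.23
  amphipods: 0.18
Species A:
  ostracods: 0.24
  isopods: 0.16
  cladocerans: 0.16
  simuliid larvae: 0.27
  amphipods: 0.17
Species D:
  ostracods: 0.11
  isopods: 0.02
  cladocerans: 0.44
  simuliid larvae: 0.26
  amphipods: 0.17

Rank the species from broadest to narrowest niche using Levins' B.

Σp_Cᵢ² = 0.02² + 0.17² + 0.77² + 0.02² + 0.02² = 0.0004 + 0.0289 + 0.5929 + 0.0004 + 0.0004 = 0.6230
B_C = 1 / 0.6230 = 1.6051
Σp_Bᵢ² = 0.30² + 0.24² + 0.05² + 0.23² + 0.18² = 0.0900 + 0.0576 + 0.0025 + 0.0529 + 0.0324 = 0.2354
B_B = 1 / 0.2354 = 4.2481
Σp_Aᵢ² = 0.24² + 0.16² + 0.16² + 0.27² + 0.17² = 0.0576 + 0.0256 + 0.0256 + 0.0729 + 0.0289 = 0.2106
B_A = 1 / 0.2106 = 4.7483
Σp_Dᵢ² = 0.11² + 0.02² + 0.44² + 0.26² + 0.17² = 0.0121 + 0.0004 + 0.1936 + 0.0676 + 0.0289 = 0.3026
B_D = 1 / 0.3026 = 3.3047
Ranking by B (broadest → narrowest): Species A (4.75) > Species B (4.25) > Species D (3.30) > Species C (1.61)

Species A > Species B > Species D > Species C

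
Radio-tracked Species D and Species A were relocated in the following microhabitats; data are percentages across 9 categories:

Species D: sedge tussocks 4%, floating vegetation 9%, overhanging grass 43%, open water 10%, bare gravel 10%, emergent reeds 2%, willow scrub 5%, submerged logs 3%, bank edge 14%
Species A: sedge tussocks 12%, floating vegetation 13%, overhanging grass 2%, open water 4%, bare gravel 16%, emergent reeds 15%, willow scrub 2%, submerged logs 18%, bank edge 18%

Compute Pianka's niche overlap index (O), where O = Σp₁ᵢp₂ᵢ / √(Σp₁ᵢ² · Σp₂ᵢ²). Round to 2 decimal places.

0.43

Convert percentages to proportions (divide by 100).
Σ p₁ᵢp₂ᵢ = 0.0048 + 0.0117 + 0.0086 + 0.0040 + 0.0160 + 0.0030 + 0.0010 + 0.0054 + 0.0252 = 0.0797
Σp_1ᵢ² = 0.04² + 0.09² + 0.43² + 0.10² + 0.10² + 0.02² + 0.05² + 0.03² + 0.14² = 0.0016 + 0.0081 + 0.1849 + 0.0100 + 0.0100 + 0.0004 + 0.0025 + 0.0009 + 0.0196 = 0.2380
Σp_2ᵢ² = 0.12² + 0.13² + 0.02² + 0.04² + 0.16² + 0.15² + 0.02² + 0.18² + 0.18² = 0.0144 + 0.0169 + 0.0004 + 0.0016 + 0.0256 + 0.0225 + 0.0004 + 0.0324 + 0.0324 = 0.1466
O = 0.0797 / √(0.2380 × 0.1466) = 0.0797 / 0.18679 = 0.4267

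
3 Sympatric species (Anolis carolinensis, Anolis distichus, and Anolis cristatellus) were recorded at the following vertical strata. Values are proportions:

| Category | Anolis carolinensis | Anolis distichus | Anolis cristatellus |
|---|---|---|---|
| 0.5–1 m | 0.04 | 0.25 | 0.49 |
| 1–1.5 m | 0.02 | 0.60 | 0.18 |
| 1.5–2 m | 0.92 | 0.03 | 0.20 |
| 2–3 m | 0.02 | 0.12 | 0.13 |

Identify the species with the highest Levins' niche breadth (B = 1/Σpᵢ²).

Σp_caroᵢ² = 0.04² + 0.02² + 0.92² + 0.02² = 0.0016 + 0.0004 + 0.8464 + 0.0004 = 0.8488
B_caro = 1 / 0.8488 = 1.1781
Σp_distᵢ² = 0.25² + 0.60² + 0.03² + 0.12² = 0.0625 + 0.3600 + 0.0009 + 0.0144 = 0.4378
B_dist = 1 / 0.4378 = 2.2841
Σp_crisᵢ² = 0.49² + 0.18² + 0.20² + 0.13² = 0.2401 + 0.0324 + 0.0400 + 0.0169 = 0.3294
B_cris = 1 / 0.3294 = 3.0358
Highest B → broadest niche (most generalist): Anolis cristatellus (B = 3.04).

Anolis cristatellus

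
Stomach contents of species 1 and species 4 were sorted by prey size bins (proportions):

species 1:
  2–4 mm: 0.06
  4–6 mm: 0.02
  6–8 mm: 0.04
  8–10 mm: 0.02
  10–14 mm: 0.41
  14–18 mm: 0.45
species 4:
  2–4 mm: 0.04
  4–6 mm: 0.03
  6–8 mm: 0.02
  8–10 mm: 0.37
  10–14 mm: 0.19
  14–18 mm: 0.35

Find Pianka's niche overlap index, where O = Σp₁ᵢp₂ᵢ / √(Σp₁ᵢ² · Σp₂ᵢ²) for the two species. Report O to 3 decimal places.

0.736

Σ p₁ᵢp₂ᵢ = 0.0024 + 0.0006 + 0.0008 + 0.0074 + 0.0779 + 0.1575 = 0.2466
Σp_1ᵢ² = 0.06² + 0.02² + 0.04² + 0.02² + 0.41² + 0.45² = 0.0036 + 0.0004 + 0.0016 + 0.0004 + 0.1681 + 0.2025 = 0.3766
Σp_2ᵢ² = 0.04² + 0.03² + 0.02² + 0.37² + 0.19² + 0.35² = 0.0016 + 0.0009 + 0.0004 + 0.1369 + 0.0361 + 0.1225 = 0.2984
O = 0.2466 / √(0.3766 × 0.2984) = 0.2466 / 0.335227 = 0.73562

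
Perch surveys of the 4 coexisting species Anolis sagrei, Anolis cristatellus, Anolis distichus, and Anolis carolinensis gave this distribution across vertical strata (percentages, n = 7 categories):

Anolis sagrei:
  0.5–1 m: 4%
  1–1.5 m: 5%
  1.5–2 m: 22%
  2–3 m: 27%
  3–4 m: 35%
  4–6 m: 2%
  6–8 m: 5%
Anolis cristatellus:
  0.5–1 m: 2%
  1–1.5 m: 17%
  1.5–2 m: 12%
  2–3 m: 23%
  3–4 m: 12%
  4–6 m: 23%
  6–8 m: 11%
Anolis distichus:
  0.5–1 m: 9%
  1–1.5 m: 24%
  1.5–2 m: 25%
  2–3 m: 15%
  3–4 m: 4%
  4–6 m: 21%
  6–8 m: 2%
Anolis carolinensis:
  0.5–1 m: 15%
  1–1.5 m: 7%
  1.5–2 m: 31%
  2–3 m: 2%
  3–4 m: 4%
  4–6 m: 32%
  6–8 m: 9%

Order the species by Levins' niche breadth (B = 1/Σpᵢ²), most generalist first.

Anolis cristatellus > Anolis distichus > Anolis carolinensis > Anolis sagrei

Convert percentages to proportions (divide by 100).
Σp_sagrᵢ² = 0.04² + 0.05² + 0.22² + 0.27² + 0.35² + 0.02² + 0.05² = 0.0016 + 0.0025 + 0.0484 + 0.0729 + 0.1225 + 0.0004 + 0.0025 = 0.2508
B_sagr = 1 / 0.2508 = 3.9872
Σp_crisᵢ² = 0.02² + 0.17² + 0.12² + 0.23² + 0.12² + 0.23² + 0.11² = 0.0004 + 0.0289 + 0.0144 + 0.0529 + 0.0144 + 0.0529 + 0.0121 = 0.1760
B_cris = 1 / 0.1760 = 5.6818
Σp_distᵢ² = 0.09² + 0.24² + 0.25² + 0.15² + 0.04² + 0.21² + 0.02² = 0.0081 + 0.0576 + 0.0625 + 0.0225 + 0.0016 + 0.0441 + 0.0004 = 0.1968
B_dist = 1 / 0.1968 = 5.0813
Σp_caroᵢ² = 0.15² + 0.07² + 0.31² + 0.02² + 0.04² + 0.32² + 0.09² = 0.0225 + 0.0049 + 0.0961 + 0.0004 + 0.0016 + 0.1024 + 0.0081 = 0.2360
B_caro = 1 / 0.2360 = 4.2373
Ranking by B (broadest → narrowest): Anolis cristatellus (5.68) > Anolis distichus (5.08) > Anolis carolinensis (4.24) > Anolis sagrei (3.99)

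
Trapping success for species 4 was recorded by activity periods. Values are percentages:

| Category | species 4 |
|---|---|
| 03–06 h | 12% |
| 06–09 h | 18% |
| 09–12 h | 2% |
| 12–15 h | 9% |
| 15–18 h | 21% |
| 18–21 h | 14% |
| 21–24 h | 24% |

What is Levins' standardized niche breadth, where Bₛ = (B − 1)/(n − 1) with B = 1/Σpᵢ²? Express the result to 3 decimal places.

Convert percentages to proportions (divide by 100).
Σpᵢ² = 0.12² + 0.18² + 0.02² + 0.09² + 0.21² + 0.14² + 0.24² = 0.0144 + 0.0324 + 0.0004 + 0.0081 + 0.0441 + 0.0196 + 0.0576 = 0.1766
B = 1 / 0.1766 = 5.66251
Bₛ = (B − 1)/(n − 1) = (5.66251 − 1)/(7 − 1) = 4.66251/6 = 0.77709

0.777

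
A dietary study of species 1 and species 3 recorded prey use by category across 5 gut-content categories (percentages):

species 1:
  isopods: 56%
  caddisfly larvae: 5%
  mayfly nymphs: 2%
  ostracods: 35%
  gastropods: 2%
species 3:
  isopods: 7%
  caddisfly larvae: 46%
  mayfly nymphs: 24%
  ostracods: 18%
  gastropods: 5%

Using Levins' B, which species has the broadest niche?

species 3

Convert percentages to proportions (divide by 100).
Σp_1ᵢ² = 0.56² + 0.05² + 0.02² + 0.35² + 0.02² = 0.3136 + 0.0025 + 0.0004 + 0.1225 + 0.0004 = 0.4394
B_1 = 1 / 0.4394 = 2.2758
Σp_3ᵢ² = 0.07² + 0.46² + 0.24² + 0.18² + 0.05² = 0.0049 + 0.2116 + 0.0576 + 0.0324 + 0.0025 = 0.3090
B_3 = 1 / 0.3090 = 3.2362
Highest B → broadest niche (most generalist): species 3 (B = 3.24).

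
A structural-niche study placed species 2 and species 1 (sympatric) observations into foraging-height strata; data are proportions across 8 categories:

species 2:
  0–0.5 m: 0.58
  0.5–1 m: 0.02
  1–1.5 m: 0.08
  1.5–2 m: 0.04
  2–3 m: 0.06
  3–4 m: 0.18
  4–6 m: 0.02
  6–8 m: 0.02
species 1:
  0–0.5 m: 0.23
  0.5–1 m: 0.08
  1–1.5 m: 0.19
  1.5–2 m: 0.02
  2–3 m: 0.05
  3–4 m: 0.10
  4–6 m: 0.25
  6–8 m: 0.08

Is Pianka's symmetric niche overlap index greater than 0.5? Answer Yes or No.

Σ p₁ᵢp₂ᵢ = 0.1334 + 0.0016 + 0.0152 + 0.0008 + 0.0030 + 0.0180 + 0.0050 + 0.0016 = 0.1786
Σp_1ᵢ² = 0.58² + 0.02² + 0.08² + 0.04² + 0.06² + 0.18² + 0.02² + 0.02² = 0.3364 + 0.0004 + 0.0064 + 0.0016 + 0.0036 + 0.0324 + 0.0004 + 0.0004 = 0.3816
Σp_2ᵢ² = 0.23² + 0.08² + 0.19² + 0.02² + 0.05² + 0.10² + 0.25² + 0.08² = 0.0529 + 0.0064 + 0.0361 + 0.0004 + 0.0025 + 0.0100 + 0.0625 + 0.0064 = 0.1772
O = 0.1786 / √(0.3816 × 0.1772) = 0.1786 / 0.26004 = 0.6868
O = 0.6868 > 0.5 → Yes.

Yes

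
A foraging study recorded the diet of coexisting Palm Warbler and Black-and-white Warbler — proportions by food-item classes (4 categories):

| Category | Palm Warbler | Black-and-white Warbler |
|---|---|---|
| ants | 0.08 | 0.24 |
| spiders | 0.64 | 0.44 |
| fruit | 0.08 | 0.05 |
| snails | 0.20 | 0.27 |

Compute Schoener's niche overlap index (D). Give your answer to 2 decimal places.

Σ|p₁ᵢ − p₂ᵢ| = 0.16 + 0.20 + 0.03 + 0.07 = 0.46
D = 1 − ½ × 0.46 = 1 − 0.230 = 0.7700

0.77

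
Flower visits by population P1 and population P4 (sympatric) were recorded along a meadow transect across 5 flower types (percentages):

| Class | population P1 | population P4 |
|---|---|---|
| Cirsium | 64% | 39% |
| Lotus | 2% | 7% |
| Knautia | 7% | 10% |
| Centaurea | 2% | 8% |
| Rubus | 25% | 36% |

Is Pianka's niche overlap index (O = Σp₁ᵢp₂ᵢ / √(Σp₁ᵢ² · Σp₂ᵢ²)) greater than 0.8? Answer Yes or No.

Yes

Convert percentages to proportions (divide by 100).
Σ p₁ᵢp₂ᵢ = 0.2496 + 0.0014 + 0.0070 + 0.0016 + 0.0900 = 0.3496
Σp_1ᵢ² = 0.64² + 0.02² + 0.07² + 0.02² + 0.25² = 0.4096 + 0.0004 + 0.0049 + 0.0004 + 0.0625 = 0.4778
Σp_2ᵢ² = 0.39² + 0.07² + 0.10² + 0.08² + 0.36² = 0.1521 + 0.0049 + 0.0100 + 0.0064 + 0.1296 = 0.3030
O = 0.3496 / √(0.4778 × 0.3030) = 0.3496 / 0.38049 = 0.9188
O = 0.9188 > 0.8 → Yes.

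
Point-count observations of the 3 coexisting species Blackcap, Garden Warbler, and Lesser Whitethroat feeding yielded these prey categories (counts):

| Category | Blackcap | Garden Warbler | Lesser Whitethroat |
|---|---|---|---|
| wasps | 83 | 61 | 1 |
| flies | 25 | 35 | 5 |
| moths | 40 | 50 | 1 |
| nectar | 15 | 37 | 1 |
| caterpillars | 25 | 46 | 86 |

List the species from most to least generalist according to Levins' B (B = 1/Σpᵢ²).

Proportions for Blackcap (n=188): 83/188=0.4415, 25/188=0.1330, 40/188=0.2128, 15/188=0.0798, 25/188=0.1330
Proportions for Garden Warbler (n=229): 61/229=0.2664, 35/229=0.1528, 50/229=0.2183, 37/229=0.1616, 46/229=0.2009
Proportions for Lesser Whitethroat (n=94): 1/94=0.0106, 5/94=0.0532, 1/94=0.0106, 1/94=0.0106, 86/94=0.9149
Σp_Blacᵢ² = 0.4415² + 0.1330² + 0.2128² + 0.0798² + 0.1330² = 0.194922 + 0.017689 + 0.045284 + 0.006368 + 0.017689 = 0.281952
B_Blac = 1 / 0.281952 = 3.5467
Σp_Warbᵢ² = 0.2664² + 0.1528² + 0.2183² + 0.1616² + 0.2009² = 0.070969 + 0.023348 + 0.047655 + 0.026115 + 0.040361 = 0.208448
B_Warb = 1 / 0.208448 = 4.7974
Σp_Whitᵢ² = 0.0106² + 0.0532² + 0.0106² + 0.0106² + 0.9149² = 0.000112 + 0.002830 + 0.000112 + 0.000112 + 0.837042 = 0.840208
B_Whit = 1 / 0.840208 = 1.1902
Ranking by B (broadest → narrowest): Garden Warbler (4.80) > Blackcap (3.55) > Lesser Whitethroat (1.19)

Garden Warbler > Blackcap > Lesser Whitethroat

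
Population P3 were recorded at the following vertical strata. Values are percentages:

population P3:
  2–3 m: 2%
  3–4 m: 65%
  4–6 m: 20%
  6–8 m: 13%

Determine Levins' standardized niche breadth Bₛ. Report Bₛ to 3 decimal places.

0.361

Convert percentages to proportions (divide by 100).
Σpᵢ² = 0.02² + 0.65² + 0.20² + 0.13² = 0.0004 + 0.4225 + 0.0400 + 0.0169 = 0.4798
B = 1 / 0.4798 = 2.08420
Bₛ = (B − 1)/(n − 1) = (2.08420 − 1)/(4 − 1) = 1.08420/3 = 0.36140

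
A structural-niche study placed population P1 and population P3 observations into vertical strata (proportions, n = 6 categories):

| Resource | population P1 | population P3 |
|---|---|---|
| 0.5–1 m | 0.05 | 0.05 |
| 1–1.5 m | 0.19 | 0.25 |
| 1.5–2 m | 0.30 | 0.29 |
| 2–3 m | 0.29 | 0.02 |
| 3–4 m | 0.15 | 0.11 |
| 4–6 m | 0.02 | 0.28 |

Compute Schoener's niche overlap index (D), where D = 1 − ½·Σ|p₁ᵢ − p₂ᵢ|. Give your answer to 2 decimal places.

0.68

Σ|p₁ᵢ − p₂ᵢ| = 0.00 + 0.06 + 0.01 + 0.27 + 0.04 + 0.26 = 0.64
D = 1 − ½ × 0.64 = 1 − 0.320 = 0.6800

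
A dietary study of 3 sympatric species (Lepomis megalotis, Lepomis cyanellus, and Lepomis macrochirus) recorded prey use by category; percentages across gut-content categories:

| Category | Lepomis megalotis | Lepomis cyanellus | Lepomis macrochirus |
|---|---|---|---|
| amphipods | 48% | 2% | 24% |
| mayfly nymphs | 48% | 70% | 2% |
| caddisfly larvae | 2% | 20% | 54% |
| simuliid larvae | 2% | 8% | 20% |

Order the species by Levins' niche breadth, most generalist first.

Convert percentages to proportions (divide by 100).
Σp_megaᵢ² = 0.48² + 0.48² + 0.02² + 0.02² = 0.2304 + 0.2304 + 0.0004 + 0.0004 = 0.4616
B_mega = 1 / 0.4616 = 2.1664
Σp_cyanᵢ² = 0.02² + 0.70² + 0.20² + 0.08² = 0.0004 + 0.4900 + 0.0400 + 0.0064 = 0.5368
B_cyan = 1 / 0.5368 = 1.8629
Σp_macrᵢ² = 0.24² + 0.02² + 0.54² + 0.20² = 0.0576 + 0.0004 + 0.2916 + 0.0400 = 0.3896
B_macr = 1 / 0.3896 = 2.5667
Ranking by B (broadest → narrowest): Lepomis macrochirus (2.57) > Lepomis megalotis (2.17) > Lepomis cyanellus (1.86)

Lepomis macrochirus > Lepomis megalotis > Lepomis cyanellus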